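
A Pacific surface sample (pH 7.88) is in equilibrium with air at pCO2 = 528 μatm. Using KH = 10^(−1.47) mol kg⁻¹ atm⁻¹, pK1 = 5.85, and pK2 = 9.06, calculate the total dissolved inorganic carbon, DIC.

DIC = 2.06 mmol/kg

[CO2*] = KH · pCO2 = 10^(−1.47) × 528×10^-6 = 1.789×10^-5 mol/kg
α₀ = 1/(1 + K1/[H⁺] + K1K2/[H⁺]²) = 1/(1 + 10^+2.03 + 10^+0.85) = 0.008678
DIC = [CO2*]/α₀ = 1.789×10^-5 / 0.008678 = 2.06 mmol/kg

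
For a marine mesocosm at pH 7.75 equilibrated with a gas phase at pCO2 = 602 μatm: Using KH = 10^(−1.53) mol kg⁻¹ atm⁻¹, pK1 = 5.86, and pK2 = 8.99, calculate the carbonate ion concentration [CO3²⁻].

[CO3²⁻] = 0.0794 mmol/kg

[CO2*] = KH · pCO2 = 10^(−1.53) × 602×10^-6 = 1.777×10^-5 mol/kg
α₀ = 1/(1 + K1/[H⁺] + K1K2/[H⁺]²) = 1/(1 + 10^+1.89 + 10^+0.65) = 0.01203
DIC = [CO2*]/α₀ = 1.777×10^-5 / 0.01203 = 1.476 mmol/kg
[CO3²⁻] = α₂·DIC; α₂ = 0.05376, so [CO3²⁻] = 0.05376 × 1.476 = 0.0794 mmol/kg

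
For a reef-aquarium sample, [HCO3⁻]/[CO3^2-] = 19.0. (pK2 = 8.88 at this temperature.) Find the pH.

From K2 = [H⁺][CO3^2-]/[HCO3⁻]:  pH = pK2 − log₁₀([HCO3⁻]/[CO3^2-])
log₁₀(19.0) = +1.279
pH = 8.88 − (+1.279) = 7.60

pH = 7.60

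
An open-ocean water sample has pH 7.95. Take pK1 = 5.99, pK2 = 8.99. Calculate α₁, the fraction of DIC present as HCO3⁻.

α₁ = 0.907

α₁ = 1 / (1 + [H⁺]/K1 + K2/[H⁺]) = 1 / (1 + 10^-1.96 + 10^-1.04)
   = 1 / (1 + 0.010965 + 0.091201) = 1/1.1022 = 0.9073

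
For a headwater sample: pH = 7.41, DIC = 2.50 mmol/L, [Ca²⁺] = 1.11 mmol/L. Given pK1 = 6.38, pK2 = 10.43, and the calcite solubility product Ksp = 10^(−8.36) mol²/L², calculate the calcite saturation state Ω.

α₂ = 1 / (1 + [H⁺]/K2 + [H⁺]²/(K1K2)) = 1 / (1 + 10^+3.02 + 10^+1.99)
   = 1 / (1 + 1047.1 + 97.724) = 1/1145.9 = 0.0008727
[CO3²⁻] = α₂ × DIC = 0.0008727 × 2.50 = 0.002182 mmol/L = 2.182 μmol/L
Ksp = 10^(−8.36) = 4.365×10^-9
Ω = [Ca²⁺][CO3²⁻]/Ksp = (1.11×10^-3)(2.182×10^-6) / 4.365×10^-9 = 0.555

Ω = 0.555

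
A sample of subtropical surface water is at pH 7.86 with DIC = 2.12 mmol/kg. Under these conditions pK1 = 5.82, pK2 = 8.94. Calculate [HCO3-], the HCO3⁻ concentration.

α₁ = 1 / (1 + [H⁺]/K1 + K2/[H⁺]) = 1 / (1 + 10^-2.04 + 10^-1.08)
   = 1 / (1 + 0.0091201 + 0.083176) = 1/1.0923 = 0.9155
[HCO3⁻] = α₁ × DIC = 0.9155 × 2.12 = 1.94 mmol/kg

[HCO3⁻] = 1.94 mmol/kg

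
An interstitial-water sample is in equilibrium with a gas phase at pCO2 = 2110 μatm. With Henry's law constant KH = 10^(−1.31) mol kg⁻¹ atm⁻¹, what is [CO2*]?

KH = 10^(−1.31) = 4.898×10^-2 mol kg⁻¹ atm⁻¹
[CO2*] = KH · pCO2 = 4.898×10^-2 × 2110×10^-6 atm = 1.03×10^-4 mol/kg

[CO2*] = 103 μmol/kg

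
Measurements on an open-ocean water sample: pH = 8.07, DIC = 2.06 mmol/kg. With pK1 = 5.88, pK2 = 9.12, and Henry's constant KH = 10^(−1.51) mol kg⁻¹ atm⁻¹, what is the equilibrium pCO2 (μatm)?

α₀ = 1 / (1 + K1/[H⁺] + K1K2/[H⁺]²) = 1 / (1 + 10^+2.19 + 10^+1.14)
   = 1 / (1 + 154.88 + 13.804) = 1/169.69 = 0.005893
[CO2*] = α₀ × DIC = 0.005893 × 2.06 = 0.01214 mmol/kg = 12.14 μmol/kg
pCO2 = [CO2*]/KH = 1.214×10^-5 / 3.090×10^-2 = 393 μatm

pCO2 = 393 μatm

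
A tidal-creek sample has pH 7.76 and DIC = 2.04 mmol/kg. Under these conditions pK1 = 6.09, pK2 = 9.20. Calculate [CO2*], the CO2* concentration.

α₀ = 1 / (1 + K1/[H⁺] + K1K2/[H⁺]²) = 1 / (1 + 10^+1.67 + 10^+0.23)
   = 1 / (1 + 46.774 + 1.6982) = 1/49.472 = 0.02021
[CO2*] = α₀ × DIC = 0.02021 × 2.04 = 0.0412 mmol/kg

[CO2*] = 0.0412 mmol/kg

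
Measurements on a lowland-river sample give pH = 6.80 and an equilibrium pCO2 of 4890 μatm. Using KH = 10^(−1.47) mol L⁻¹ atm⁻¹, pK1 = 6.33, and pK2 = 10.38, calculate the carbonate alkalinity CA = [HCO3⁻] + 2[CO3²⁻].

[CO2*] = KH · pCO2 = 10^(−1.47) × 4890×10^-6 = 1.657×10^-4 mol/L
α₀ = 1/(1 + K1/[H⁺] + K1K2/[H⁺]²) = 1/(1 + 10^+0.47 + 10^-3.11) = 0.2530
DIC = [CO2*]/α₀ = 1.657×10^-4 / 0.2530 = 0.6548 mmol/L
CA = (α₁ + 2α₂)·DIC = (0.7468 + 2×0.0001964) × 0.6548 = 0.489 mmol/L

CA = 0.489 mmol/L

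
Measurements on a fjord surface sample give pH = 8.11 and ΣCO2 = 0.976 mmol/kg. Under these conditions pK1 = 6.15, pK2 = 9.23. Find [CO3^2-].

[CO3²⁻] = 0.0681 mmol/kg

α₂ = 1 / (1 + [H⁺]/K2 + [H⁺]²/(K1K2)) = 1 / (1 + 10^+1.12 + 10^-0.84)
   = 1 / (1 + 13.183 + 0.14454) = 1/14.327 = 0.06980
[CO3²⁻] = α₂ × DIC = 0.06980 × 0.976 = 0.0681 mmol/kg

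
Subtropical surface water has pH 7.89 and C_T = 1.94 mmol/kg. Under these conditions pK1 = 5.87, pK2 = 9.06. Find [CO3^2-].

α₂ = 1 / (1 + [H⁺]/K2 + [H⁺]²/(K1K2)) = 1 / (1 + 10^+1.17 + 10^-0.85)
   = 1 / (1 + 14.791 + 0.14125) = 1/15.932 = 0.06277
[CO3²⁻] = α₂ × DIC = 0.06277 × 1.94 = 0.122 mmol/kg

[CO3²⁻] = 0.122 mmol/kg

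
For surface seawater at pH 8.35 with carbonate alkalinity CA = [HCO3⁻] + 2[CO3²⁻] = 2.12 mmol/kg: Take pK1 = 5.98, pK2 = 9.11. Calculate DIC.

DIC = 1.85 mmol/kg

CA = [HCO3⁻] + 2[CO3²⁻] = (α₁ + 2α₂)·DIC
At pH 8.35: [H⁺]/K1 = 10^-2.37 = 0.0042658, K2/[H⁺] = 10^-0.76 = 0.17378
α₁ = 1/(1 + 0.0042658 + 0.17378) = 1/1.1780 = 0.8489; α₂ = α₁·K2/[H⁺] = 0.1475
α₁ + 2α₂ = 1.1439
DIC = CA / (α₁ + 2α₂) = 2.12 / 1.1439 = 1.85 mmol/kg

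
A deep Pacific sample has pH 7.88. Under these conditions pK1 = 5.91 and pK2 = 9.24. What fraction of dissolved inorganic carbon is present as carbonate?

α₂ = 1 / (1 + [H⁺]/K2 + [H⁺]²/(K1K2)) = 1 / (1 + 10^+1.36 + 10^-0.61)
   = 1 / (1 + 22.909 + 0.24547) = 1/24.154 = 0.04140

α₂ = 0.0414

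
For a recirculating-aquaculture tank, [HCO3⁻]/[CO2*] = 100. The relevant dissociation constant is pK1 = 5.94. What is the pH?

From K1 = [H⁺][HCO3⁻]/[CO2*]:  pH = pK1 + log₁₀([HCO3⁻]/[CO2*])
log₁₀(100) = +2.000
pH = 5.94 + (+2.000) = 7.94

pH = 7.94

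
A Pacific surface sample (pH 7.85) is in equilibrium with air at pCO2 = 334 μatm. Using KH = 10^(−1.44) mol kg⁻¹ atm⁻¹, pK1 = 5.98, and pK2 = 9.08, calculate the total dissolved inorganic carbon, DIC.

DIC = 0.964 mmol/kg

[CO2*] = KH · pCO2 = 10^(−1.44) × 334×10^-6 = 1.213×10^-5 mol/kg
α₀ = 1/(1 + K1/[H⁺] + K1K2/[H⁺]²) = 1/(1 + 10^+1.87 + 10^+0.64) = 0.01258
DIC = [CO2*]/α₀ = 1.213×10^-5 / 0.01258 = 0.964 mmol/kg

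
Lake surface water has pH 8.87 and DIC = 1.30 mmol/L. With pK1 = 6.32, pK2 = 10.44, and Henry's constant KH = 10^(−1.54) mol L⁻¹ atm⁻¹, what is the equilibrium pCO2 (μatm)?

pCO2 = 123 μatm

α₀ = 1 / (1 + K1/[H⁺] + K1K2/[H⁺]²) = 1 / (1 + 10^+2.55 + 10^+0.98)
   = 1 / (1 + 354.81 + 9.5499) = 1/365.36 = 0.002737
[CO2*] = α₀ × DIC = 0.002737 × 1.30 = 0.003558 mmol/L = 3.558 μmol/L
pCO2 = [CO2*]/KH = 3.558×10^-6 / 2.884×10^-2 = 123 μatm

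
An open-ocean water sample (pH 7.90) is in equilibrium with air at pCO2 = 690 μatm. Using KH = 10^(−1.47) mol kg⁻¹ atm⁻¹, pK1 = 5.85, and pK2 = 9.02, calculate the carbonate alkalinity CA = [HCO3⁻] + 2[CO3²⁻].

[CO2*] = KH · pCO2 = 10^(−1.47) × 690×10^-6 = 2.338×10^-5 mol/kg
α₀ = 1/(1 + K1/[H⁺] + K1K2/[H⁺]²) = 1/(1 + 10^+2.05 + 10^+0.93) = 0.008216
DIC = [CO2*]/α₀ = 2.338×10^-5 / 0.008216 = 2.846 mmol/kg
CA = (α₁ + 2α₂)·DIC = (0.9219 + 2×0.06993) × 2.846 = 3.02 mmol/kg

CA = 3.02 mmol/kg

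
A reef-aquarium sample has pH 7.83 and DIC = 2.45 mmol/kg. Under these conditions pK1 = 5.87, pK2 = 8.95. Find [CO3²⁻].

α₂ = 1 / (1 + [H⁺]/K2 + [H⁺]²/(K1K2)) = 1 / (1 + 10^+1.12 + 10^-0.84)
   = 1 / (1 + 13.183 + 0.14454) = 1/14.327 = 0.06980
[CO3²⁻] = α₂ × DIC = 0.06980 × 2.45 = 0.171 mmol/kg

[CO3²⁻] = 0.171 mmol/kg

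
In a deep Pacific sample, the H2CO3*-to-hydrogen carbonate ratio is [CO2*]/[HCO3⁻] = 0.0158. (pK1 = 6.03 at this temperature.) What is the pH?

pH = 7.83

From K1 = [H⁺][HCO3⁻]/[CO2*]:  pH = pK1 − log₁₀([CO2*]/[HCO3⁻])
log₁₀(0.0158) = -1.801
pH = 6.03 − (-1.801) = 7.83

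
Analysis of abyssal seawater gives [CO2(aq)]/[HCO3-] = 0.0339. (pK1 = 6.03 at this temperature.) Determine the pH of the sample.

From K1 = [H⁺][HCO3-]/[CO2(aq)]:  pH = pK1 − log₁₀([CO2(aq)]/[HCO3-])
log₁₀(0.0339) = -1.470
pH = 6.03 − (-1.470) = 7.50

pH = 7.50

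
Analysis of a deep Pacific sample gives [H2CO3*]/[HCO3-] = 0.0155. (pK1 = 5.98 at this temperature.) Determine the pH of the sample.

From K1 = [H⁺][HCO3-]/[H2CO3*]:  pH = pK1 − log₁₀([H2CO3*]/[HCO3-])
log₁₀(0.0155) = -1.810
pH = 5.98 − (-1.810) = 7.79

pH = 7.79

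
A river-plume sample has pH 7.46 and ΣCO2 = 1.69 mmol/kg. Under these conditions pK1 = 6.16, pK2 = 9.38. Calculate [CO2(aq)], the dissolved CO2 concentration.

α₀ = 1 / (1 + K1/[H⁺] + K1K2/[H⁺]²) = 1 / (1 + 10^+1.30 + 10^-0.62)
   = 1 / (1 + 19.953 + 0.23988) = 1/21.193 = 0.04719
[CO2*] = α₀ × DIC = 0.04719 × 1.69 = 0.0797 mmol/kg

[CO2*] = 0.0797 mmol/kg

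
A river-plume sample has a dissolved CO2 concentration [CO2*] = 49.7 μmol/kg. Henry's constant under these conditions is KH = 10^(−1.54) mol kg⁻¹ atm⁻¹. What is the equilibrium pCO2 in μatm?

KH = 10^(−1.54) = 2.884×10^-2 mol kg⁻¹ atm⁻¹
pCO2 = [CO2*]/KH = 49.7×10^-6 / 2.884×10^-2 = 1.72×10^-3 atm = 1720 μatm

pCO2 = 1720 μatm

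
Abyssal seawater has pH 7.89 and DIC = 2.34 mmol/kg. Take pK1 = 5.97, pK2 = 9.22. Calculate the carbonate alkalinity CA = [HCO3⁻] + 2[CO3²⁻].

CA = [HCO3⁻] + 2[CO3²⁻] = (α₁ + 2α₂)·DIC
At pH 7.89: [H⁺]/K1 = 10^-1.92 = 0.012023, K2/[H⁺] = 10^-1.33 = 0.046774
α₁ = 1/(1 + 0.012023 + 0.046774) = 1/1.0588 = 0.9445; α₂ = α₁·K2/[H⁺] = 0.04418
α₁ + 2α₂ = 1.0328
CA = 1.0328 × 2.34 = 2.42 mmol/kg

CA = 2.42 mmol/kg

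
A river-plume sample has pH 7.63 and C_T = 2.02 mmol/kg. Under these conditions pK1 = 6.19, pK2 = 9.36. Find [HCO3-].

[HCO3⁻] = 1.91 mmol/kg

α₁ = 1 / (1 + [H⁺]/K1 + K2/[H⁺]) = 1 / (1 + 10^-1.44 + 10^-1.73)
   = 1 / (1 + 0.036308 + 0.018621) = 1/1.0549 = 0.9479
[HCO3⁻] = α₁ × DIC = 0.9479 × 2.02 = 1.91 mmol/kg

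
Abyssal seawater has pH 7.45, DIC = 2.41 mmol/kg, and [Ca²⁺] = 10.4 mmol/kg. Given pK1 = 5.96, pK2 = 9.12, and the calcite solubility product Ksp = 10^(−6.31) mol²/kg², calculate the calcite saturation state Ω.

Ω = 1.04

α₂ = 1 / (1 + [H⁺]/K2 + [H⁺]²/(K1K2)) = 1 / (1 + 10^+1.67 + 10^+0.18)
   = 1 / (1 + 46.774 + 1.5136) = 1/49.287 = 0.02029
[CO3²⁻] = α₂ × DIC = 0.02029 × 2.41 = 0.04890 mmol/kg
Ksp = 10^(−6.31) = 4.898×10^-7
Ω = [Ca²⁺][CO3²⁻]/Ksp = (10.4×10^-3)(4.890×10^-5) / 4.898×10^-7 = 1.04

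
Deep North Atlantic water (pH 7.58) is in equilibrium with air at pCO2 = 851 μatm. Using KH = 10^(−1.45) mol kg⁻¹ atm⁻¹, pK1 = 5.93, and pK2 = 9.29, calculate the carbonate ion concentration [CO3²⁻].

[CO2*] = KH · pCO2 = 10^(−1.45) × 851×10^-6 = 3.019×10^-5 mol/kg
α₀ = 1/(1 + K1/[H⁺] + K1K2/[H⁺]²) = 1/(1 + 10^+1.65 + 10^-0.06) = 0.02149
DIC = [CO2*]/α₀ = 3.019×10^-5 / 0.02149 = 1.405 mmol/kg
[CO3²⁻] = α₂·DIC; α₂ = 0.01871, so [CO3²⁻] = 0.01871 × 1.405 = 0.0263 mmol/kg

[CO3²⁻] = 0.0263 mmol/kg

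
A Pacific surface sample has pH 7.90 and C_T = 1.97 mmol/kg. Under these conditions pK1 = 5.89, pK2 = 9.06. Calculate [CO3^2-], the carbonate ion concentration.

[CO3²⁻] = 0.126 mmol/kg

α₂ = 1 / (1 + [H⁺]/K2 + [H⁺]²/(K1K2)) = 1 / (1 + 10^+1.16 + 10^-0.85)
   = 1 / (1 + 14.454 + 0.14125) = 1/15.596 = 0.06412
[CO3²⁻] = α₂ × DIC = 0.06412 × 1.97 = 0.126 mmol/kg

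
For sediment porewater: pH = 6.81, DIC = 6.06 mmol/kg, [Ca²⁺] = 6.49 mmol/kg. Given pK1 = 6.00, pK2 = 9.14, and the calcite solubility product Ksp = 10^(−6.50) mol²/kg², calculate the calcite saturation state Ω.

Ω = 0.502

α₂ = 1 / (1 + [H⁺]/K2 + [H⁺]²/(K1K2)) = 1 / (1 + 10^+2.33 + 10^+1.52)
   = 1 / (1 + 213.80 + 33.113) = 1/247.91 = 0.004034
[CO3²⁻] = α₂ × DIC = 0.004034 × 6.06 = 0.02444 mmol/kg
Ksp = 10^(−6.50) = 3.162×10^-7
Ω = [Ca²⁺][CO3²⁻]/Ksp = (6.49×10^-3)(2.444×10^-5) / 3.162×10^-7 = 0.502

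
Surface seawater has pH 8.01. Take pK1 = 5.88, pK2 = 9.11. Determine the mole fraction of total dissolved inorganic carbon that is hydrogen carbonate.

α₁ = 0.920

α₁ = 1 / (1 + [H⁺]/K1 + K2/[H⁺]) = 1 / (1 + 10^-2.13 + 10^-1.10)
   = 1 / (1 + 0.0074131 + 0.079433) = 1/1.0868 = 0.9201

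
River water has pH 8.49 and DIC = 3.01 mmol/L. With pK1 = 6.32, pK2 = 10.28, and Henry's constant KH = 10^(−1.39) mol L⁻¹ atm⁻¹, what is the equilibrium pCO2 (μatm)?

pCO2 = 488 μatm

α₀ = 1 / (1 + K1/[H⁺] + K1K2/[H⁺]²) = 1 / (1 + 10^+2.17 + 10^+0.38)
   = 1 / (1 + 147.91 + 2.3988) = 1/151.31 = 0.006609
[CO2*] = α₀ × DIC = 0.006609 × 3.01 = 0.01989 mmol/L = 19.89 μmol/L
pCO2 = [CO2*]/KH = 1.989×10^-5 / 4.074×10^-2 = 488 μatm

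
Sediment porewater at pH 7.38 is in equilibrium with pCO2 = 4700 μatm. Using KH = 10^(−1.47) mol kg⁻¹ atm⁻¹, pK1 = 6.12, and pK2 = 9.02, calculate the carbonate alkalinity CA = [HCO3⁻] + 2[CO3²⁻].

CA = 3.03 mmol/kg

[CO2*] = KH · pCO2 = 10^(−1.47) × 4700×10^-6 = 1.593×10^-4 mol/kg
α₀ = 1/(1 + K1/[H⁺] + K1K2/[H⁺]²) = 1/(1 + 10^+1.26 + 10^-0.38) = 0.05098
DIC = [CO2*]/α₀ = 1.593×10^-4 / 0.05098 = 3.124 mmol/kg
CA = (α₁ + 2α₂)·DIC = (0.9278 + 2×0.02125) × 3.124 = 3.03 mmol/kg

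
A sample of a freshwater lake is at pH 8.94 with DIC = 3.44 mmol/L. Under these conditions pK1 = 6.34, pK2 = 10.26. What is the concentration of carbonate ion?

[CO3²⁻] = 0.157 mmol/L

α₂ = 1 / (1 + [H⁺]/K2 + [H⁺]²/(K1K2)) = 1 / (1 + 10^+1.32 + 10^-1.28)
   = 1 / (1 + 20.893 + 0.052481) = 1/21.945 = 0.04557
[CO3²⁻] = α₂ × DIC = 0.04557 × 3.44 = 0.157 mmol/L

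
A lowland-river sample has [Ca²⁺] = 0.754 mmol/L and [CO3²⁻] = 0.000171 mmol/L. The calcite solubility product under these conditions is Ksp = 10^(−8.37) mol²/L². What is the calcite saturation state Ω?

Ksp = 10^(−8.37) = 4.266×10^-9
Ω = [Ca²⁺][CO3²⁻]/Ksp = (0.754×10^-3)(0.000171×10^-3) / 4.266×10^-9 = 0.0302

Ω = 0.0302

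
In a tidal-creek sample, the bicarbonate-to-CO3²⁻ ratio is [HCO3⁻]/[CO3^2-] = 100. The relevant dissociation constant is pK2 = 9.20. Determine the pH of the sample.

From K2 = [H⁺][CO3^2-]/[HCO3⁻]:  pH = pK2 − log₁₀([HCO3⁻]/[CO3^2-])
log₁₀(100) = +2.000
pH = 9.20 − (+2.000) = 7.20

pH = 7.20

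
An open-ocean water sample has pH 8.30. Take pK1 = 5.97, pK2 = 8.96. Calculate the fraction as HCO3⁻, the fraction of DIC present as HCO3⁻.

α₁ = 1 / (1 + [H⁺]/K1 + K2/[H⁺]) = 1 / (1 + 10^-2.33 + 10^-0.66)
   = 1 / (1 + 0.0046774 + 0.21878) = 1/1.2235 = 0.8174

α₁ = 0.817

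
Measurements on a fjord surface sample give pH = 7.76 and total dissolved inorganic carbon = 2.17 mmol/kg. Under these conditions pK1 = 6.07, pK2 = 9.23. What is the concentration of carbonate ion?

[CO3²⁻] = 0.0697 mmol/kg

α₂ = 1 / (1 + [H⁺]/K2 + [H⁺]²/(K1K2)) = 1 / (1 + 10^+1.47 + 10^-0.22)
   = 1 / (1 + 29.512 + 0.60256) = 1/31.115 = 0.03214
[CO3²⁻] = α₂ × DIC = 0.03214 × 2.17 = 0.0697 mmol/kg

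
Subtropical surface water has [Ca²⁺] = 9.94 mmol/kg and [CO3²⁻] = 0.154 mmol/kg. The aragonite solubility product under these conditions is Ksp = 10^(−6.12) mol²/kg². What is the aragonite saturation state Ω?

Ω = 2.02

Ksp = 10^(−6.12) = 7.586×10^-7
Ω = [Ca²⁺][CO3²⁻]/Ksp = (9.94×10^-3)(0.154×10^-3) / 7.586×10^-7 = 2.02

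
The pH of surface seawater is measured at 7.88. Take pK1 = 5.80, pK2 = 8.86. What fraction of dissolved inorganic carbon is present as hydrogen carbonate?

α₁ = 1 / (1 + [H⁺]/K1 + K2/[H⁺]) = 1 / (1 + 10^-2.08 + 10^-0.98)
   = 1 / (1 + 0.0083176 + 0.10471) = 1/1.1130 = 0.8984

α₁ = 0.898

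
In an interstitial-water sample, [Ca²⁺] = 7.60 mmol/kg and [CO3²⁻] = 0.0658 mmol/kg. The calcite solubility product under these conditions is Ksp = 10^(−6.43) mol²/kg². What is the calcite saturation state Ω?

Ω = 1.35

Ksp = 10^(−6.43) = 3.715×10^-7
Ω = [Ca²⁺][CO3²⁻]/Ksp = (7.60×10^-3)(0.0658×10^-3) / 3.715×10^-7 = 1.35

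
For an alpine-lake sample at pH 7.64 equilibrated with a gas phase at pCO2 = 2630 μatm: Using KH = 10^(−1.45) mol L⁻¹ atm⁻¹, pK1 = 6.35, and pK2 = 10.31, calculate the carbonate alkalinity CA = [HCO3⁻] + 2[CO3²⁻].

[CO2*] = KH · pCO2 = 10^(−1.45) × 2630×10^-6 = 9.332×10^-5 mol/L
α₀ = 1/(1 + K1/[H⁺] + K1K2/[H⁺]²) = 1/(1 + 10^+1.29 + 10^-1.38) = 0.04869
DIC = [CO2*]/α₀ = 9.332×10^-5 / 0.04869 = 1.917 mmol/L
CA = (α₁ + 2α₂)·DIC = (0.9493 + 2×0.002030) × 1.917 = 1.83 mmol/L

CA = 1.83 mmol/L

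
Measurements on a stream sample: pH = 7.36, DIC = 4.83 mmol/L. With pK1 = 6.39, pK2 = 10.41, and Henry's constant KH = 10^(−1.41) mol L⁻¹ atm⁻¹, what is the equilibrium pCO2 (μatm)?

α₀ = 1 / (1 + K1/[H⁺] + K1K2/[H⁺]²) = 1 / (1 + 10^+0.97 + 10^-2.08)
   = 1 / (1 + 9.3325 + 0.0083176) = 1/10.341 = 0.09670
[CO2*] = α₀ × DIC = 0.09670 × 4.83 = 0.4671 mmol/L
pCO2 = [CO2*]/KH = 4.671×10^-4 / 3.890×10^-2 = 1.20×10^4 μatm

pCO2 = 1.20×10^4 μatm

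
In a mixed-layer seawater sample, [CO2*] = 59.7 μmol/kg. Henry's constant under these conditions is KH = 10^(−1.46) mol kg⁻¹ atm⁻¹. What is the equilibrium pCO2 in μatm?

pCO2 = 1720 μatm

KH = 10^(−1.46) = 3.467×10^-2 mol kg⁻¹ atm⁻¹
pCO2 = [CO2*]/KH = 59.7×10^-6 / 3.467×10^-2 = 1.72×10^-3 atm = 1720 μatm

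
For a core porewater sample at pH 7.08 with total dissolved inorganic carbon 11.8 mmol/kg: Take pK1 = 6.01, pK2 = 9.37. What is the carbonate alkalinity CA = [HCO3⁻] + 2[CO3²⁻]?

CA = 10.9 mmol/kg

CA = [HCO3⁻] + 2[CO3²⁻] = (α₁ + 2α₂)·DIC
At pH 7.08: [H⁺]/K1 = 10^-1.07 = 0.085114, K2/[H⁺] = 10^-2.29 = 0.0051286
α₁ = 1/(1 + 0.085114 + 0.0051286) = 1/1.0902 = 0.9172; α₂ = α₁·K2/[H⁺] = 0.004704
α₁ + 2α₂ = 0.9266
CA = 0.9266 × 11.8 = 10.9 mmol/kg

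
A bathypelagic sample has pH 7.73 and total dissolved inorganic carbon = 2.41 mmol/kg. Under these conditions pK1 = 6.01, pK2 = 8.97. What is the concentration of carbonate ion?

α₂ = 1 / (1 + [H⁺]/K2 + [H⁺]²/(K1K2)) = 1 / (1 + 10^+1.24 + 10^-0.48)
   = 1 / (1 + 17.378 + 0.33113) = 1/18.709 = 0.05345
[CO3²⁻] = α₂ × DIC = 0.05345 × 2.41 = 0.129 mmol/kg

[CO3²⁻] = 0.129 mmol/kg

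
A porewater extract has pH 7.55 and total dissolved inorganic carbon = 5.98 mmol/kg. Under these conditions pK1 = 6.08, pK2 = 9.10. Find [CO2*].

α₀ = 1 / (1 + K1/[H⁺] + K1K2/[H⁺]²) = 1 / (1 + 10^+1.47 + 10^-0.08)
   = 1 / (1 + 29.512 + 0.83176) = 1/31.344 = 0.03190
[CO2*] = α₀ × DIC = 0.03190 × 5.98 = 0.191 mmol/kg

[CO2*] = 0.191 mmol/kg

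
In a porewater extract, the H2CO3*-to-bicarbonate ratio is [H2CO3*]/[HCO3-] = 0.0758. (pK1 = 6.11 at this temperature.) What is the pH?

pH = 7.23

From K1 = [H⁺][HCO3-]/[H2CO3*]:  pH = pK1 − log₁₀([H2CO3*]/[HCO3-])
log₁₀(0.0758) = -1.120
pH = 6.11 − (-1.120) = 7.23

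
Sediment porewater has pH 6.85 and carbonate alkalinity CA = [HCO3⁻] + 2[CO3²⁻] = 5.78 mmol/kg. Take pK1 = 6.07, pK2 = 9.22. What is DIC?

DIC = 6.71 mmol/kg

CA = [HCO3⁻] + 2[CO3²⁻] = (α₁ + 2α₂)·DIC
At pH 6.85: [H⁺]/K1 = 10^-0.78 = 0.16596, K2/[H⁺] = 10^-2.37 = 0.0042658
α₁ = 1/(1 + 0.16596 + 0.0042658) = 1/1.1702 = 0.8545; α₂ = α₁·K2/[H⁺] = 0.003645
α₁ + 2α₂ = 0.8618
DIC = CA / (α₁ + 2α₂) = 5.78 / 0.8618 = 6.71 mmol/kg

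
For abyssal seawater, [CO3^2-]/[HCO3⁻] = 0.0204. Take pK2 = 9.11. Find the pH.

From K2 = [H⁺][CO3^2-]/[HCO3⁻]:  pH = pK2 + log₁₀([CO3^2-]/[HCO3⁻])
log₁₀(0.0204) = -1.690
pH = 9.11 + (-1.690) = 7.42

pH = 7.42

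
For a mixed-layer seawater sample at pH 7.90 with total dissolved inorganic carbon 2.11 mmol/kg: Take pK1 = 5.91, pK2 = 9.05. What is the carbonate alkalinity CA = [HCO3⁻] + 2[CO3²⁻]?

CA = 2.23 mmol/kg

CA = [HCO3⁻] + 2[CO3²⁻] = (α₁ + 2α₂)·DIC
At pH 7.90: [H⁺]/K1 = 10^-1.99 = 0.010233, K2/[H⁺] = 10^-1.15 = 0.070795
α₁ = 1/(1 + 0.010233 + 0.070795) = 1/1.0810 = 0.9250; α₂ = α₁·K2/[H⁺] = 0.06549
α₁ + 2α₂ = 1.0560
CA = 1.0560 × 2.11 = 2.23 mmol/kg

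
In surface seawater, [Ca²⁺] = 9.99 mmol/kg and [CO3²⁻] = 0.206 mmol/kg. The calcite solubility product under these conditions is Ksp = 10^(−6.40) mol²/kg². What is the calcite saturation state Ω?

Ω = 5.17

Ksp = 10^(−6.40) = 3.981×10^-7
Ω = [Ca²⁺][CO3²⁻]/Ksp = (9.99×10^-3)(0.206×10^-3) / 3.981×10^-7 = 5.17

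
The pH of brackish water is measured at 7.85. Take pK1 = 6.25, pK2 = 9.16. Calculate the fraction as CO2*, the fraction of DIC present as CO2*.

α₀ = 1 / (1 + K1/[H⁺] + K1K2/[H⁺]²) = 1 / (1 + 10^+1.60 + 10^+0.29)
   = 1 / (1 + 39.811 + 1.9498) = 1/42.761 = 0.02339

α₀ = 0.0234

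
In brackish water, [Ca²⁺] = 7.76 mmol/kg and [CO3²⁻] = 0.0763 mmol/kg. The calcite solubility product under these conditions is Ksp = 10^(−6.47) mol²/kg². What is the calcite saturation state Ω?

Ω = 1.75

Ksp = 10^(−6.47) = 3.388×10^-7
Ω = [Ca²⁺][CO3²⁻]/Ksp = (7.76×10^-3)(0.0763×10^-3) / 3.388×10^-7 = 1.75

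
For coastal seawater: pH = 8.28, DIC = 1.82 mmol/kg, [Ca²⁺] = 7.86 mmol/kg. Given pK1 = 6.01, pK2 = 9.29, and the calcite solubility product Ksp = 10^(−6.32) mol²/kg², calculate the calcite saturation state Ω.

α₂ = 1 / (1 + [H⁺]/K2 + [H⁺]²/(K1K2)) = 1 / (1 + 10^+1.01 + 10^-1.26)
   = 1 / (1 + 10.233 + 0.054954) = 1/11.288 = 0.08859
[CO3²⁻] = α₂ × DIC = 0.08859 × 1.82 = 0.1612 mmol/kg
Ksp = 10^(−6.32) = 4.786×10^-7
Ω = [Ca²⁺][CO3²⁻]/Ksp = (7.86×10^-3)(1.612×10^-4) / 4.786×10^-7 = 2.65

Ω = 2.65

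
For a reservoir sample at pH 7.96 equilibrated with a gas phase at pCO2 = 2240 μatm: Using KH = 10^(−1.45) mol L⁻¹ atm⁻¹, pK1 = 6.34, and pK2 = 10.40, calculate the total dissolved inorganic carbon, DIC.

[CO2*] = KH · pCO2 = 10^(−1.45) × 2240×10^-6 = 7.948×10^-5 mol/L
α₀ = 1/(1 + K1/[H⁺] + K1K2/[H⁺]²) = 1/(1 + 10^+1.62 + 10^-0.82) = 0.02334
DIC = [CO2*]/α₀ = 7.948×10^-5 / 0.02334 = 3.40 mmol/L

DIC = 3.40 mmol/L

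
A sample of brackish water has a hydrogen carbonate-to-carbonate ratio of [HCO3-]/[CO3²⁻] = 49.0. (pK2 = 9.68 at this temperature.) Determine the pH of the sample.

From K2 = [H⁺][CO3²⁻]/[HCO3-]:  pH = pK2 − log₁₀([HCO3-]/[CO3²⁻])
log₁₀(49.0) = +1.690
pH = 9.68 − (+1.690) = 7.99

pH = 7.99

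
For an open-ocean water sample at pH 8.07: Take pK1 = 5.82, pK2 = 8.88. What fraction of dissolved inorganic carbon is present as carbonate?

α₂ = 0.133

α₂ = 1 / (1 + [H⁺]/K2 + [H⁺]²/(K1K2)) = 1 / (1 + 10^+0.81 + 10^-1.44)
   = 1 / (1 + 6.4565 + 0.036308) = 1/7.4929 = 0.1335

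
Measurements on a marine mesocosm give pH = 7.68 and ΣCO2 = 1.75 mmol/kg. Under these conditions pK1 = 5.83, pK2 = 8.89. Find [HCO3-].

[HCO3⁻] = 1.63 mmol/kg

α₁ = 1 / (1 + [H⁺]/K1 + K2/[H⁺]) = 1 / (1 + 10^-1.85 + 10^-1.21)
   = 1 / (1 + 0.014125 + 0.061660) = 1/1.0758 = 0.9296
[HCO3⁻] = α₁ × DIC = 0.9296 × 1.75 = 1.63 mmol/kg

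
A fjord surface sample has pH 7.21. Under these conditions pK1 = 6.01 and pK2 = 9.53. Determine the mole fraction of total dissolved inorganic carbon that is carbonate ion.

α₂ = 0.00448

α₂ = 1 / (1 + [H⁺]/K2 + [H⁺]²/(K1K2)) = 1 / (1 + 10^+2.32 + 10^+1.12)
   = 1 / (1 + 208.93 + 13.183) = 1/223.11 = 0.004482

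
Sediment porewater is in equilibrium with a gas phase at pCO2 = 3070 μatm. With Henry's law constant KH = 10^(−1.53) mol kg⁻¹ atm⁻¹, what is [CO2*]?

KH = 10^(−1.53) = 2.951×10^-2 mol kg⁻¹ atm⁻¹
[CO2*] = KH · pCO2 = 2.951×10^-2 × 3070×10^-6 atm = 9.06×10^-5 mol/kg

[CO2*] = 90.6 μmol/kg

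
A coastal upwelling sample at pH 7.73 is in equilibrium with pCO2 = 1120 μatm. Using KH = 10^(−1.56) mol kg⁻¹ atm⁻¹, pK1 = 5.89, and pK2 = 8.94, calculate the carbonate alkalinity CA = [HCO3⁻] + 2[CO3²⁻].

[CO2*] = KH · pCO2 = 10^(−1.56) × 1120×10^-6 = 3.085×10^-5 mol/kg
α₀ = 1/(1 + K1/[H⁺] + K1K2/[H⁺]²) = 1/(1 + 10^+1.84 + 10^+0.63) = 0.01343
DIC = [CO2*]/α₀ = 3.085×10^-5 / 0.01343 = 2.297 mmol/kg
CA = (α₁ + 2α₂)·DIC = (0.9293 + 2×0.05730) × 2.297 = 2.40 mmol/kg

CA = 2.40 mmol/kg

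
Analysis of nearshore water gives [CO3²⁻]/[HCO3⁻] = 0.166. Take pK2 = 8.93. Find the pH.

From K2 = [H⁺][CO3²⁻]/[HCO3⁻]:  pH = pK2 + log₁₀([CO3²⁻]/[HCO3⁻])
log₁₀(0.166) = -0.780
pH = 8.93 + (-0.780) = 8.15

pH = 8.15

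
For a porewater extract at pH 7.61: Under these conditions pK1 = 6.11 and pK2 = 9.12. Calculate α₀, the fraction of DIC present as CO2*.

α₀ = 0.0298

α₀ = 1 / (1 + K1/[H⁺] + K1K2/[H⁺]²) = 1 / (1 + 10^+1.50 + 10^-0.01)
   = 1 / (1 + 31.623 + 0.97724) = 1/33.600 = 0.02976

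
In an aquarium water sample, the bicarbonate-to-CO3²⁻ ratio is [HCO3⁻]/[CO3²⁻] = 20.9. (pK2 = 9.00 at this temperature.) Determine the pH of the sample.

From K2 = [H⁺][CO3²⁻]/[HCO3⁻]:  pH = pK2 − log₁₀([HCO3⁻]/[CO3²⁻])
log₁₀(20.9) = +1.320
pH = 9.00 − (+1.320) = 7.68

pH = 7.68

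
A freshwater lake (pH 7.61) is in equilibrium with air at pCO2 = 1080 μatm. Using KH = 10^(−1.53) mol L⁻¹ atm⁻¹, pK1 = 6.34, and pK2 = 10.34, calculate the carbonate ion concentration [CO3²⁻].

[CO2*] = KH · pCO2 = 10^(−1.53) × 1080×10^-6 = 3.187×10^-5 mol/L
α₀ = 1/(1 + K1/[H⁺] + K1K2/[H⁺]²) = 1/(1 + 10^+1.27 + 10^-1.46) = 0.05088
DIC = [CO2*]/α₀ = 3.187×10^-5 / 0.05088 = 0.6265 mmol/L
[CO3²⁻] = α₂·DIC; α₂ = 0.001764, so [CO3²⁻] = 0.001764 × 0.6265 = 0.00111 mmol/L = 1.11 μmol/L

[CO3²⁻] = 1.11 μmol/L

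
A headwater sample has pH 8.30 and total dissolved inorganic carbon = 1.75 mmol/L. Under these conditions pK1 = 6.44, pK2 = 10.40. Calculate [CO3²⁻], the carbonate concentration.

[CO3²⁻] = 13.6 μmol/L

α₂ = 1 / (1 + [H⁺]/K2 + [H⁺]²/(K1K2)) = 1 / (1 + 10^+2.10 + 10^+0.24)
   = 1 / (1 + 125.89 + 1.7378) = 1/128.63 = 0.007774
[CO3²⁻] = α₂ × DIC = 0.007774 × 1.75 = 0.0136 mmol/L = 13.6 μmol/L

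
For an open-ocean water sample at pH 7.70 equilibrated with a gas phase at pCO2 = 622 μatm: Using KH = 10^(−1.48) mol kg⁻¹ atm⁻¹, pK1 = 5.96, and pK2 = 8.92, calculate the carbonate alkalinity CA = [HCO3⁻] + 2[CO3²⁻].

CA = 1.27 mmol/kg

[CO2*] = KH · pCO2 = 10^(−1.48) × 622×10^-6 = 2.060×10^-5 mol/kg
α₀ = 1/(1 + K1/[H⁺] + K1K2/[H⁺]²) = 1/(1 + 10^+1.74 + 10^+0.52) = 0.01687
DIC = [CO2*]/α₀ = 2.060×10^-5 / 0.01687 = 1.221 mmol/kg
CA = (α₁ + 2α₂)·DIC = (0.9273 + 2×0.05587) × 1.221 = 1.27 mmol/kg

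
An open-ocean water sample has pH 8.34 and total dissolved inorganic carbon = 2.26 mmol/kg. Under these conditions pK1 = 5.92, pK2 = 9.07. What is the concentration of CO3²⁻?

[CO3²⁻] = 0.354 mmol/kg

α₂ = 1 / (1 + [H⁺]/K2 + [H⁺]²/(K1K2)) = 1 / (1 + 10^+0.73 + 10^-1.69)
   = 1 / (1 + 5.3703 + 0.020417) = 1/6.3907 = 0.1565
[CO3²⁻] = α₂ × DIC = 0.1565 × 2.26 = 0.354 mmol/kg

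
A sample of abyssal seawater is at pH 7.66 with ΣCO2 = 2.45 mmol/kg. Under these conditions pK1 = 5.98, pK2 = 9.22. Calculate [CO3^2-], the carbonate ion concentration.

[CO3²⁻] = 0.0644 mmol/kg

α₂ = 1 / (1 + [H⁺]/K2 + [H⁺]²/(K1K2)) = 1 / (1 + 10^+1.56 + 10^-0.12)
   = 1 / (1 + 36.308 + 0.75858) = 1/38.066 = 0.02627
[CO3²⁻] = α₂ × DIC = 0.02627 × 2.45 = 0.0644 mmol/kg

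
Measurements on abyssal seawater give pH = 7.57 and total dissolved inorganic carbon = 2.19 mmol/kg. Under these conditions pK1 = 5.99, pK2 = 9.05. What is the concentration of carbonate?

[CO3²⁻] = 0.0685 mmol/kg

α₂ = 1 / (1 + [H⁺]/K2 + [H⁺]²/(K1K2)) = 1 / (1 + 10^+1.48 + 10^-0.10)
   = 1 / (1 + 30.200 + 0.79433) = 1/31.994 = 0.03126
[CO3²⁻] = α₂ × DIC = 0.03126 × 2.19 = 0.0685 mmol/kg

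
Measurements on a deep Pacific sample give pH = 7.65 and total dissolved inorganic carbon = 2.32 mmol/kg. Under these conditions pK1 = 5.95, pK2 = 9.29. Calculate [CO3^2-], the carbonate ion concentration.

[CO3²⁻] = 0.0510 mmol/kg

α₂ = 1 / (1 + [H⁺]/K2 + [H⁺]²/(K1K2)) = 1 / (1 + 10^+1.64 + 10^-0.06)
   = 1 / (1 + 43.652 + 0.87096) = 1/45.523 = 0.02197
[CO3²⁻] = α₂ × DIC = 0.02197 × 2.32 = 0.0510 mmol/kg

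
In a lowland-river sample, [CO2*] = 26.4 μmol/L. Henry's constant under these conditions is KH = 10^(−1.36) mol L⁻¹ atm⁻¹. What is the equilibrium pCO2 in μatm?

KH = 10^(−1.36) = 4.365×10^-2 mol L⁻¹ atm⁻¹
pCO2 = [CO2*]/KH = 26.4×10^-6 / 4.365×10^-2 = 6.05×10^-4 atm = 605 μatm

pCO2 = 605 μatm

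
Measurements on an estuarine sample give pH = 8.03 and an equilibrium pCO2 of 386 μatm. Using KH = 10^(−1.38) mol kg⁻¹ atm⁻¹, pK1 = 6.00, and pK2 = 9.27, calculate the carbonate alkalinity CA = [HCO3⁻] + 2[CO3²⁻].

[CO2*] = KH · pCO2 = 10^(−1.38) × 386×10^-6 = 1.609×10^-5 mol/kg
α₀ = 1/(1 + K1/[H⁺] + K1K2/[H⁺]²) = 1/(1 + 10^+2.03 + 10^+0.79) = 0.008748
DIC = [CO2*]/α₀ = 1.609×10^-5 / 0.008748 = 1.840 mmol/kg
CA = (α₁ + 2α₂)·DIC = (0.9373 + 2×0.05394) × 1.840 = 1.92 mmol/kg

CA = 1.92 mmol/kg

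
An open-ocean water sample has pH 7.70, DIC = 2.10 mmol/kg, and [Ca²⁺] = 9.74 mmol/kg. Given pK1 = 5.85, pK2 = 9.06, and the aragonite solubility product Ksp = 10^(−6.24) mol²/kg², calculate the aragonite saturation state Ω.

α₂ = 1 / (1 + [H⁺]/K2 + [H⁺]²/(K1K2)) = 1 / (1 + 10^+1.36 + 10^-0.49)
   = 1 / (1 + 22.909 + 0.32359) = 1/24.232 = 0.04127
[CO3²⁻] = α₂ × DIC = 0.04127 × 2.10 = 0.08666 mmol/kg
Ksp = 10^(−6.24) = 5.754×10^-7
Ω = [Ca²⁺][CO3²⁻]/Ksp = (9.74×10^-3)(8.666×10^-5) / 5.754×10^-7 = 1.47

Ω = 1.47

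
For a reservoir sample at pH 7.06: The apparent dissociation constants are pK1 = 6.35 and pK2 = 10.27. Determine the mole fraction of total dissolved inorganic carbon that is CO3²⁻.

α₂ = 0.000516

α₂ = 1 / (1 + [H⁺]/K2 + [H⁺]²/(K1K2)) = 1 / (1 + 10^+3.21 + 10^+2.50)
   = 1 / (1 + 1621.8 + 316.23) = 1/1939.0 = 0.0005157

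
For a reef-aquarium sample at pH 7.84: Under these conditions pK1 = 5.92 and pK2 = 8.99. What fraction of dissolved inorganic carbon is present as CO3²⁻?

α₂ = 0.0654

α₂ = 1 / (1 + [H⁺]/K2 + [H⁺]²/(K1K2)) = 1 / (1 + 10^+1.15 + 10^-0.77)
   = 1 / (1 + 14.125 + 0.16982) = 1/15.295 = 0.06538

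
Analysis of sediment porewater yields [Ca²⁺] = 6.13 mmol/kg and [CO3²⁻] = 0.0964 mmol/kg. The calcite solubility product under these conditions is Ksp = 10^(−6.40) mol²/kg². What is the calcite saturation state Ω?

Ω = 1.48

Ksp = 10^(−6.40) = 3.981×10^-7
Ω = [Ca²⁺][CO3²⁻]/Ksp = (6.13×10^-3)(0.0964×10^-3) / 3.981×10^-7 = 1.48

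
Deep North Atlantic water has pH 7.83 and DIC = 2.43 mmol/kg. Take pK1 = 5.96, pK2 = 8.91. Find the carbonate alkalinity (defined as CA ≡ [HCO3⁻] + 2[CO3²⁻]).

CA = [HCO3⁻] + 2[CO3²⁻] = (α₁ + 2α₂)·DIC
At pH 7.83: [H⁺]/K1 = 10^-1.87 = 0.013490, K2/[H⁺] = 10^-1.08 = 0.083176
α₁ = 1/(1 + 0.013490 + 0.083176) = 1/1.0967 = 0.9119; α₂ = α₁·K2/[H⁺] = 0.07584
α₁ + 2α₂ = 1.0635
CA = 1.0635 × 2.43 = 2.58 mmol/kg

CA = 2.58 mmol/kg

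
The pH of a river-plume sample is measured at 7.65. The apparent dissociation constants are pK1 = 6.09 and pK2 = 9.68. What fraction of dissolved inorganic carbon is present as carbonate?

α₂ = 0.00900

α₂ = 1 / (1 + [H⁺]/K2 + [H⁺]²/(K1K2)) = 1 / (1 + 10^+2.03 + 10^+0.47)
   = 1 / (1 + 107.15 + 2.9512) = 1/111.10 = 0.009001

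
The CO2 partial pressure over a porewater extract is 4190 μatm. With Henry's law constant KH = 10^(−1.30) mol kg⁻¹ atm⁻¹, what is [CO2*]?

[CO2*] = 210 μmol/kg

KH = 10^(−1.30) = 5.012×10^-2 mol kg⁻¹ atm⁻¹
[CO2*] = KH · pCO2 = 5.012×10^-2 × 4190×10^-6 atm = 2.10×10^-4 mol/kg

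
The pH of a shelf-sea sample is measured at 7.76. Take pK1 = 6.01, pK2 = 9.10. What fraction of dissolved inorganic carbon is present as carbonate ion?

α₂ = 1 / (1 + [H⁺]/K2 + [H⁺]²/(K1K2)) = 1 / (1 + 10^+1.34 + 10^-0.41)
   = 1 / (1 + 21.878 + 0.38905) = 1/23.267 = 0.04298

α₂ = 0.0430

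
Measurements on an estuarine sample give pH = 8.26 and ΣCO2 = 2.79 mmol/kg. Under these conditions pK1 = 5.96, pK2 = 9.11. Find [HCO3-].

[HCO3⁻] = 2.43 mmol/kg

α₁ = 1 / (1 + [H⁺]/K1 + K2/[H⁺]) = 1 / (1 + 10^-2.30 + 10^-0.85)
   = 1 / (1 + 0.0050119 + 0.14125) = 1/1.1463 = 0.8724
[HCO3⁻] = α₁ × DIC = 0.8724 × 2.79 = 2.43 mmol/kg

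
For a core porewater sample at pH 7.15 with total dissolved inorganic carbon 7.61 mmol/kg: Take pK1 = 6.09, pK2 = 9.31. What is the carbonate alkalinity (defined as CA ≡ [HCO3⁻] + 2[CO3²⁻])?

CA = [HCO3⁻] + 2[CO3²⁻] = (α₁ + 2α₂)·DIC
At pH 7.15: [H⁺]/K1 = 10^-1.06 = 0.087096, K2/[H⁺] = 10^-2.16 = 0.0069183
α₁ = 1/(1 + 0.087096 + 0.0069183) = 1/1.0940 = 0.9141; α₂ = α₁·K2/[H⁺] = 0.006324
α₁ + 2α₂ = 0.9267
CA = 0.9267 × 7.61 = 7.05 mmol/kg

CA = 7.05 mmol/kg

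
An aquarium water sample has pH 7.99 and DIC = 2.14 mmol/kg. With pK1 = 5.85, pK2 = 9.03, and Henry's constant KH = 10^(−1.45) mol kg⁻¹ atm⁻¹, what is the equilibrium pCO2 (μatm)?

α₀ = 1 / (1 + K1/[H⁺] + K1K2/[H⁺]²) = 1 / (1 + 10^+2.14 + 10^+1.10)
   = 1 / (1 + 138.04 + 12.589) = 1/151.63 = 0.006595
[CO2*] = α₀ × DIC = 0.006595 × 2.14 = 0.01411 mmol/kg = 14.11 μmol/kg
pCO2 = [CO2*]/KH = 1.411×10^-5 / 3.548×10^-2 = 398 μatm

pCO2 = 398 μatm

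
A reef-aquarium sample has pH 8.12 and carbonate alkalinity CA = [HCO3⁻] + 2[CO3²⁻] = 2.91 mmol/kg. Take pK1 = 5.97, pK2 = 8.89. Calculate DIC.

DIC = 2.56 mmol/kg

CA = [HCO3⁻] + 2[CO3²⁻] = (α₁ + 2α₂)·DIC
At pH 8.12: [H⁺]/K1 = 10^-2.15 = 0.0070795, K2/[H⁺] = 10^-0.77 = 0.16982
α₁ = 1/(1 + 0.0070795 + 0.16982) = 1/1.1769 = 0.8497; α₂ = α₁·K2/[H⁺] = 0.1443
α₁ + 2α₂ = 1.1383
DIC = CA / (α₁ + 2α₂) = 2.91 / 1.1383 = 2.56 mmol/kg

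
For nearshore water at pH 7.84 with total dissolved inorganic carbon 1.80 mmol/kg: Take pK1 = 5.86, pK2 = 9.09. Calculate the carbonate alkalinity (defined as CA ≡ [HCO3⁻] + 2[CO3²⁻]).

CA = 1.88 mmol/kg

CA = [HCO3⁻] + 2[CO3²⁻] = (α₁ + 2α₂)·DIC
At pH 7.84: [H⁺]/K1 = 10^-1.98 = 0.010471, K2/[H⁺] = 10^-1.25 = 0.056234
α₁ = 1/(1 + 0.010471 + 0.056234) = 1/1.0667 = 0.9375; α₂ = α₁·K2/[H⁺] = 0.05272
α₁ + 2α₂ = 1.0429
CA = 1.0429 × 1.80 = 1.88 mmol/kg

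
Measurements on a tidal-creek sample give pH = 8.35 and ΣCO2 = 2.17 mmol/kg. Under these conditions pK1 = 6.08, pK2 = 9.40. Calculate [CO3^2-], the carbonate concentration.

α₂ = 1 / (1 + [H⁺]/K2 + [H⁺]²/(K1K2)) = 1 / (1 + 10^+1.05 + 10^-1.22)
   = 1 / (1 + 11.220 + 0.060256) = 1/12.280 = 0.08143
[CO3²⁻] = α₂ × DIC = 0.08143 × 2.17 = 0.177 mmol/kg

[CO3²⁻] = 0.177 mmol/kg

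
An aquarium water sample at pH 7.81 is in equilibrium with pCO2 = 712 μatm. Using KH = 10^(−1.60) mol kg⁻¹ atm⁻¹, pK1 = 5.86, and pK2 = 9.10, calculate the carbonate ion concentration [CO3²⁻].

[CO3²⁻] = 0.0817 mmol/kg

[CO2*] = KH · pCO2 = 10^(−1.60) × 712×10^-6 = 1.788×10^-5 mol/kg
α₀ = 1/(1 + K1/[H⁺] + K1K2/[H⁺]²) = 1/(1 + 10^+1.95 + 10^+0.66) = 0.01056
DIC = [CO2*]/α₀ = 1.788×10^-5 / 0.01056 = 1.694 mmol/kg
[CO3²⁻] = α₂·DIC; α₂ = 0.04827, so [CO3²⁻] = 0.04827 × 1.694 = 0.0817 mmol/kg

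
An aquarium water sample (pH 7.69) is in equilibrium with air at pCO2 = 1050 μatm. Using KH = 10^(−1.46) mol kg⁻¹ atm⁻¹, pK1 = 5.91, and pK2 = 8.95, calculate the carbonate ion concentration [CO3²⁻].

[CO2*] = KH · pCO2 = 10^(−1.46) × 1050×10^-6 = 3.641×10^-5 mol/kg
α₀ = 1/(1 + K1/[H⁺] + K1K2/[H⁺]²) = 1/(1 + 10^+1.78 + 10^+0.52) = 0.01549
DIC = [CO2*]/α₀ = 3.641×10^-5 / 0.01549 = 2.351 mmol/kg
[CO3²⁻] = α₂·DIC; α₂ = 0.05128, so [CO3²⁻] = 0.05128 × 2.351 = 0.121 mmol/kg

[CO3²⁻] = 0.121 mmol/kg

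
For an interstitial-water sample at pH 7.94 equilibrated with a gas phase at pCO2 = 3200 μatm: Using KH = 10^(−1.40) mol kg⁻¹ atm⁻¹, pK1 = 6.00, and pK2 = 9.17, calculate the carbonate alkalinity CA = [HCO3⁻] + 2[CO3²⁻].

[CO2*] = KH · pCO2 = 10^(−1.40) × 3200×10^-6 = 1.274×10^-4 mol/kg
α₀ = 1/(1 + K1/[H⁺] + K1K2/[H⁺]²) = 1/(1 + 10^+1.94 + 10^+0.71) = 0.01073
DIC = [CO2*]/α₀ = 1.274×10^-4 / 0.01073 = 11.88 mmol/kg
CA = (α₁ + 2α₂)·DIC = (0.9343 + 2×0.05501) × 11.88 = 12.4 mmol/kg

CA = 12.4 mmol/kg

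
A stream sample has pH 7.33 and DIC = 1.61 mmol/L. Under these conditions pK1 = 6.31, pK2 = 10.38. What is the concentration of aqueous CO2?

[CO2*] = 0.140 mmol/L

α₀ = 1 / (1 + K1/[H⁺] + K1K2/[H⁺]²) = 1 / (1 + 10^+1.02 + 10^-2.03)
   = 1 / (1 + 10.471 + 0.0093325) = 1/11.481 = 0.08710
[CO2*] = α₀ × DIC = 0.08710 × 1.61 = 0.140 mmol/L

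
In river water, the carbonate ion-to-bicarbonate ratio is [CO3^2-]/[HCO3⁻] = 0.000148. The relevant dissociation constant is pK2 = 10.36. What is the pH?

pH = 6.53

From K2 = [H⁺][CO3^2-]/[HCO3⁻]:  pH = pK2 + log₁₀([CO3^2-]/[HCO3⁻])
log₁₀(0.000148) = -3.830
pH = 10.36 + (-3.830) = 6.53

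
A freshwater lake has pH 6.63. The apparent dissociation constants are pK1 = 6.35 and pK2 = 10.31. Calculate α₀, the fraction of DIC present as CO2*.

α₀ = 1 / (1 + K1/[H⁺] + K1K2/[H⁺]²) = 1 / (1 + 10^+0.28 + 10^-3.40)
   = 1 / (1 + 1.9055 + 0.00039811) = 1/2.9059 = 0.3441

α₀ = 0.344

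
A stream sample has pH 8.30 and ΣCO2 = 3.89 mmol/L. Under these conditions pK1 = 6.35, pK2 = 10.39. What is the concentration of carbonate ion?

α₂ = 1 / (1 + [H⁺]/K2 + [H⁺]²/(K1K2)) = 1 / (1 + 10^+2.09 + 10^+0.14)
   = 1 / (1 + 123.03 + 1.3804) = 1/125.41 = 0.007974
[CO3²⁻] = α₂ × DIC = 0.007974 × 3.89 = 0.0310 mmol/L

[CO3²⁻] = 0.0310 mmol/L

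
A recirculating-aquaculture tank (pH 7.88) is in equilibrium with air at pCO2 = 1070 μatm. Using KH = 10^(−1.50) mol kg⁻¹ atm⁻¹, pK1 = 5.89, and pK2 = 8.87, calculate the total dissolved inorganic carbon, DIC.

DIC = 3.68 mmol/kg

[CO2*] = KH · pCO2 = 10^(−1.50) × 1070×10^-6 = 3.384×10^-5 mol/kg
α₀ = 1/(1 + K1/[H⁺] + K1K2/[H⁺]²) = 1/(1 + 10^+1.99 + 10^+1.00) = 0.009198
DIC = [CO2*]/α₀ = 3.384×10^-5 / 0.009198 = 3.68 mmol/kg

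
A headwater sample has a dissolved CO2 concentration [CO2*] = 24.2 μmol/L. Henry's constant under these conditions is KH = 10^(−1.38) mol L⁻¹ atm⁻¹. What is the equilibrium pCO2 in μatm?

pCO2 = 581 μatm

KH = 10^(−1.38) = 4.169×10^-2 mol L⁻¹ atm⁻¹
pCO2 = [CO2*]/KH = 24.2×10^-6 / 4.169×10^-2 = 5.81×10^-4 atm = 581 μatm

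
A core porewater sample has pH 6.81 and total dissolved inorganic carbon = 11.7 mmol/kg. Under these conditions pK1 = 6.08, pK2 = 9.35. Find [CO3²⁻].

[CO3²⁻] = 0.0284 mmol/kg

α₂ = 1 / (1 + [H⁺]/K2 + [H⁺]²/(K1K2)) = 1 / (1 + 10^+2.54 + 10^+1.81)
   = 1 / (1 + 346.74 + 64.565) = 1/412.30 = 0.002425
[CO3²⁻] = α₂ × DIC = 0.002425 × 11.7 = 0.0284 mmol/kg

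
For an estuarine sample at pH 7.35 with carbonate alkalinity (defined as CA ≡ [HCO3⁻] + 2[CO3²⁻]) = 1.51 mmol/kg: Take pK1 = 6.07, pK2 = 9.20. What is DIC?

DIC = 1.57 mmol/kg

CA = [HCO3⁻] + 2[CO3²⁻] = (α₁ + 2α₂)·DIC
At pH 7.35: [H⁺]/K1 = 10^-1.28 = 0.052481, K2/[H⁺] = 10^-1.85 = 0.014125
α₁ = 1/(1 + 0.052481 + 0.014125) = 1/1.0666 = 0.9376; α₂ = α₁·K2/[H⁺] = 0.01324
α₁ + 2α₂ = 0.9640
DIC = CA / (α₁ + 2α₂) = 1.51 / 0.9640 = 1.57 mmol/kg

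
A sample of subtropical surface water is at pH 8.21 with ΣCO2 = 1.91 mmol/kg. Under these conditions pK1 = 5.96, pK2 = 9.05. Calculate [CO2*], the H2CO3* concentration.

[CO2*] = 9.34 μmol/kg

α₀ = 1 / (1 + K1/[H⁺] + K1K2/[H⁺]²) = 1 / (1 + 10^+2.25 + 10^+1.41)
   = 1 / (1 + 177.83 + 25.704) = 1/204.53 = 0.004889
[CO2*] = α₀ × DIC = 0.004889 × 1.91 = 0.00934 mmol/kg = 9.34 μmol/kg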